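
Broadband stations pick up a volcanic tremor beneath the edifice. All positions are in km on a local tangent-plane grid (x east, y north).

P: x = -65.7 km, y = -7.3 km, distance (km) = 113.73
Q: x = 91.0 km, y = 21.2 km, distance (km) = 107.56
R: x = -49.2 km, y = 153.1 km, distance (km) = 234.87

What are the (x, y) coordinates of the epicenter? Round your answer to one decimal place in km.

Circle about each station: (x + 65.7)² + (y + 7.3)² = 113.73²; (x − 91.0)² + (y − 21.2)² = 107.56²; (x + 49.2)² + (y − 153.1)² = 234.87².
Subtracting pairs of circle equations eliminates x²+y² and gives linear equations (the radical axes):
313.4 x + 57.0 y = 5726.02
33.0 x + 320.8 y = -20738.93
Solving the 2×2 system: x ≈ 30.6, y ≈ -67.8 km.
Check against P (with the unrounded x, y): √((x + 65.7)²+(y + 7.3)²) = 113.73 ≈ 113.73 km. ✓

(30.6, -67.8)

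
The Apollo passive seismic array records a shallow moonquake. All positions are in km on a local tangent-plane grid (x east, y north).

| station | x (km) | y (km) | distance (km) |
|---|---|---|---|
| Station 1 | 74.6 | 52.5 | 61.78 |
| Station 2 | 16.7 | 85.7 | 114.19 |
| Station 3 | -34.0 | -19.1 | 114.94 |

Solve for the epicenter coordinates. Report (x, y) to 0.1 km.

Circle about each station: (x − 74.6)² + (y − 52.5)² = 61.78²; (x − 16.7)² + (y − 85.7)² = 114.19²; (x + 34.0)² + (y + 19.1)² = 114.94².
Subtracting the Station 1 equation from the Station 2 and Station 3 equations removes the quadratic terms:
-115.8 x + 66.4 y = -9920.62
-217.2 x − 143.2 y = -16195.04
Solving the 2×2 system: x ≈ 80.5, y ≈ -9.0 km.

(80.5, -9.0)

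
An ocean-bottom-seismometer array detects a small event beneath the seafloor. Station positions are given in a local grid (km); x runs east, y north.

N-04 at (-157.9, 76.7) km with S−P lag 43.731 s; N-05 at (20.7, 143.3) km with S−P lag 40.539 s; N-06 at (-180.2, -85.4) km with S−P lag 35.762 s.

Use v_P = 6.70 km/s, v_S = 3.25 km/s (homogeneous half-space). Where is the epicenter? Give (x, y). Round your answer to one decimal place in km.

(44.0, -111.5)

Distance from S−P lag: d = Δt · v_P v_S / (v_P − v_S) = Δt · (6.70·3.25)/(6.70−3.25) ≈ 6.3116·Δt.
So d_N-04 = 276.01, d_N-05 = 255.87, d_N-06 = 225.72 km.
Circle about each station: (x + 157.9)² + (y − 76.7)² = 276.01²; (x − 20.7)² + (y − 143.3)² = 255.87²; (x + 180.2)² + (y + 85.4)² = 225.72².
Subtracting pairs of circle equations eliminates x²+y² and gives linear equations (the radical axes):
357.2 x + 133.2 y = 860.14
-44.6 x − 324.2 y = 34181.90
Solving the 2×2 system: x ≈ 44.0, y ≈ -111.5 km.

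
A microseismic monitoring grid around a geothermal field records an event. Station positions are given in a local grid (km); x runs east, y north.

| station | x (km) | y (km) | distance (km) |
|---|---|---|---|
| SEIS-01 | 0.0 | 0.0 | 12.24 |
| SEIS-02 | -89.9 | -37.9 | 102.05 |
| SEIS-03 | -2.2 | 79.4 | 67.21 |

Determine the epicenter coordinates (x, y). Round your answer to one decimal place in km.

x ≈ -1.0 km, y ≈ 12.2 km

Circle about each station: x² + y² = 12.24²; (x + 89.9)² + (y + 37.9)² = 102.05²; (x + 2.2)² + (y − 79.4)² = 67.21².
Subtracting the SEIS-01 equation from the SEIS-02 and SEIS-03 equations removes the quadratic terms:
-179.8 x − 75.8 y = -745.96
-4.4 x + 158.8 y = 1941.83
Solving the 2×2 system: x ≈ -1.0, y ≈ 12.2 km.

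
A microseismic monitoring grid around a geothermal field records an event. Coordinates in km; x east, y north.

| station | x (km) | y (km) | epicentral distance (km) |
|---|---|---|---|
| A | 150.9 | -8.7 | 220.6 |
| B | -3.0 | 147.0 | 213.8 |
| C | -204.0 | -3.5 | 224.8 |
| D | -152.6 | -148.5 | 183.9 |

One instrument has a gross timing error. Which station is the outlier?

A

Solve using three stations at a time. Using B, C, D (subtract circle equations pairwise → linear system) gives (x, y) ≈ (11.8, -66.2).
Distances from that point to each station vs reported:
  A: calculated 150.5 vs reported 220.6 → residual 70.1 km
  B: calculated 213.8 vs reported 213.8 → residual 0.0 km
  C: calculated 224.8 vs reported 224.8 → residual 0.0 km
  D: calculated 183.9 vs reported 183.9 → residual 0.0 km
B, C, D are mutually consistent (residuals ≈ 0); A is off by 70.1 km.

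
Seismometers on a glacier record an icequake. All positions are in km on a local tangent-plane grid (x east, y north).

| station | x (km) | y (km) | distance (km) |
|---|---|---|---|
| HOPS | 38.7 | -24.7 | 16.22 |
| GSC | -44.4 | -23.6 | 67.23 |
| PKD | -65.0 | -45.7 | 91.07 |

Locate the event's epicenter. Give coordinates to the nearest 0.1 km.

Circle about each station: (x − 38.7)² + (y + 24.7)² = 16.22²; (x + 44.4)² + (y + 23.6)² = 67.23²; (x + 65.0)² + (y + 45.7)² = 91.07².
Subtracting the HOPS equation from the GSC and PKD equations removes the quadratic terms:
-166.2 x + 2.2 y = -3836.24
-207.4 x − 42.0 y = -3824.95
Solving the 2×2 system: x ≈ 22.8, y ≈ -21.5 km.

x ≈ 22.8 km, y ≈ -21.5 km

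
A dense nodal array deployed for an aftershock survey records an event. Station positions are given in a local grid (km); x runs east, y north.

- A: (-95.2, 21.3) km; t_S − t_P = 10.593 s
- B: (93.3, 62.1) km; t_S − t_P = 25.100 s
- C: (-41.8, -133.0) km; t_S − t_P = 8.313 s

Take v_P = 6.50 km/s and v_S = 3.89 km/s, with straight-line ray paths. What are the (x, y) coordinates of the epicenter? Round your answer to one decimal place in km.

x ≈ -103.3 km, y ≈ -81.0 km

Distance from S−P lag: d = Δt · v_P v_S / (v_P − v_S) = Δt · (6.50·3.89)/(6.50−3.89) ≈ 9.6877·Δt.
So d_A = 102.62, d_B = 243.16, d_C = 80.53 km.
Circle about each station: (x + 95.2)² + (y − 21.3)² = 102.62²; (x − 93.3)² + (y − 62.1)² = 243.16²; (x + 41.8)² + (y + 133.0)² = 80.53².
Subtracting pairs of circle equations eliminates x²+y² and gives linear equations (the radical axes):
377.0 x + 81.6 y = -45551.35
106.8 x − 308.6 y = 13965.29
Solving the 2×2 system: x ≈ -103.3, y ≈ -81.0 km.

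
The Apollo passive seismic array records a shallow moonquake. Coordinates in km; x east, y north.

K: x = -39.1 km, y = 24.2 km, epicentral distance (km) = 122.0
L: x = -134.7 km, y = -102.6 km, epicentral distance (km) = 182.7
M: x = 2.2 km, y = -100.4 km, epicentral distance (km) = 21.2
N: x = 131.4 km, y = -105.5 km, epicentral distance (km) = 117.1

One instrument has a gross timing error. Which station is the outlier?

L

Solve using three stations at a time. Using K, M, N (subtract circle equations pairwise → linear system) gives (x, y) ≈ (16.2, -84.5).
Distances from that point to each station vs reported:
  K: calculated 122.0 vs reported 122.0 → residual 0.0 km
  L: calculated 152.0 vs reported 182.7 → residual 30.7 km
  M: calculated 21.2 vs reported 21.2 → residual 0.0 km
  N: calculated 117.1 vs reported 117.1 → residual 0.0 km
K, M, N are mutually consistent (residuals ≈ 0); L is off by 30.7 km.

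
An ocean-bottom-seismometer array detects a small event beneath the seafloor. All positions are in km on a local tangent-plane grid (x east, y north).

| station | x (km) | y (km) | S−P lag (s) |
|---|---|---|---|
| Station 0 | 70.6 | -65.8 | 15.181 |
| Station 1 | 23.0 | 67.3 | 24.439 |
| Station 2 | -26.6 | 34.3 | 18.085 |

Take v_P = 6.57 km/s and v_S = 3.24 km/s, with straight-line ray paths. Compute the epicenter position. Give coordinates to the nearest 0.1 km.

x ≈ -25.2 km, y ≈ -81.3 km

Distance from S−P lag: d = Δt · v_P v_S / (v_P − v_S) = Δt · (6.57·3.24)/(6.57−3.24) ≈ 6.3924·Δt.
So d_Station 0 = 97.04, d_Station 1 = 156.22, d_Station 2 = 115.61 km.
Circle about each station: (x − 70.6)² + (y + 65.8)² = 97.04²; (x − 23.0)² + (y − 67.3)² = 156.22²; (x + 26.6)² + (y − 34.3)² = 115.61².
Subtracting the Station 0 equation from the Station 1 and Station 2 equations removes the quadratic terms:
-95.2 x + 266.2 y = -19243.64
-194.4 x + 200.2 y = -11378.86
Solving the 2×2 system: x ≈ -25.2, y ≈ -81.3 km.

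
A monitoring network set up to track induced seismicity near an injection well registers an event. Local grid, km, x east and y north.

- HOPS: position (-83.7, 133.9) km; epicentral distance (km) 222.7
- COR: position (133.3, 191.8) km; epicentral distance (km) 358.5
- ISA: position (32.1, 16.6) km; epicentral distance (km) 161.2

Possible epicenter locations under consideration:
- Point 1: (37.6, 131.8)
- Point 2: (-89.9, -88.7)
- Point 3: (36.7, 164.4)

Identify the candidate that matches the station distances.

Point 2

For each candidate, compare |candidate − station| to the reported distance:
Point 1: residuals HOPS 101.4, COR 245.5, ISA 45.9 → max 245.5 km
Point 2: residuals HOPS 0.0, COR 0.0, ISA 0.0 → max 0.0 km
Point 3: residuals HOPS 98.5, COR 258.1, ISA 13.3 → max 258.1 km
Only Point 2 has all residuals ≈ 0.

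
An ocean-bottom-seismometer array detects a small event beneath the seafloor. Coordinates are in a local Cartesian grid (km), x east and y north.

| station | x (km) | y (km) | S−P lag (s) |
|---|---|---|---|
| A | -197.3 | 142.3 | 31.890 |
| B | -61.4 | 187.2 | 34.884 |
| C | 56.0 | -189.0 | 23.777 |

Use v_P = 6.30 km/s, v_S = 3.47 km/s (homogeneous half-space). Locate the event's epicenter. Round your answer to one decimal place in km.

Distance from S−P lag: d = Δt · v_P v_S / (v_P − v_S) = Δt · (6.30·3.47)/(6.30−3.47) ≈ 7.7247·Δt.
So d_A = 246.34, d_B = 269.47, d_C = 183.67 km.
Circle about each station: (x + 197.3)² + (y − 142.3)² = 246.34²; (x + 61.4)² + (y − 187.2)² = 269.47²; (x − 56.0)² + (y + 189.0)² = 183.67².
Subtracting pairs of circle equations eliminates x²+y² and gives linear equations (the radical axes):
271.8 x + 89.8 y = -32293.47
506.6 x − 662.6 y = 6629.15
Solving the 2×2 system: x ≈ -92.2, y ≈ -80.5 km.

(-92.2, -80.5)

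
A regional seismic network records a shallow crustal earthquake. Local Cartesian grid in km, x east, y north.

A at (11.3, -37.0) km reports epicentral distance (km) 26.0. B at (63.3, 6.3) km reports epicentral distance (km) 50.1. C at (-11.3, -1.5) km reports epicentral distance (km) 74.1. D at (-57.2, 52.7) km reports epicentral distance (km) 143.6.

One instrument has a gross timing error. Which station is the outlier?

A

Solve using three stations at a time. Using B, C, D (subtract circle equations pairwise → linear system) gives (x, y) ≈ (50.6, -42.1).
Distances from that point to each station vs reported:
  A: calculated 39.7 vs reported 26.0 → residual 13.7 km
  B: calculated 50.0 vs reported 50.1 → residual 0.1 km
  C: calculated 74.0 vs reported 74.1 → residual 0.1 km
  D: calculated 143.6 vs reported 143.6 → residual 0.0 km
B, C, D are mutually consistent (residuals ≈ 0); A is off by 13.7 km.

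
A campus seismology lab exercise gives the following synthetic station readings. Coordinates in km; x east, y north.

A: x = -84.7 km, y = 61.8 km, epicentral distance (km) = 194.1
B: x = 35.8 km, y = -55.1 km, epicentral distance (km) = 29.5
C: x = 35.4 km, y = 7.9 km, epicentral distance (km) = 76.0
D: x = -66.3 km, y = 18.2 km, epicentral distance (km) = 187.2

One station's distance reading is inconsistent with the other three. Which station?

Solve using three stations at a time. Using A, B, C (subtract circle equations pairwise → linear system) gives (x, y) ≈ (64.5, -62.4).
Distances from that point to each station vs reported:
  A: calculated 194.1 vs reported 194.1 → residual 0.0 km
  B: calculated 29.6 vs reported 29.5 → residual 0.1 km
  C: calculated 76.1 vs reported 76.0 → residual 0.1 km
  D: calculated 153.6 vs reported 187.2 → residual 33.6 km
A, B, C are mutually consistent (residuals ≈ 0); D is off by 33.6 km.

D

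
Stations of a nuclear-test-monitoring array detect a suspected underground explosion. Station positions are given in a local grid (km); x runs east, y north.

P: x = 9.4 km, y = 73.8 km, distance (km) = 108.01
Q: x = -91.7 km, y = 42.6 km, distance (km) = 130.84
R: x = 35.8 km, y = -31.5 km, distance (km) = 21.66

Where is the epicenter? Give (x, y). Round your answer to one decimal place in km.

(14.3, -34.1)

Circle about each station: (x − 9.4)² + (y − 73.8)² = 108.01²; (x + 91.7)² + (y − 42.6)² = 130.84²; (x − 35.8)² + (y + 31.5)² = 21.66².
Subtracting the P equation from the Q and R equations removes the quadratic terms:
-202.2 x − 62.4 y = -764.10
52.8 x − 210.6 y = 7936.09
Solving the 2×2 system: x ≈ 14.3, y ≈ -34.1 km.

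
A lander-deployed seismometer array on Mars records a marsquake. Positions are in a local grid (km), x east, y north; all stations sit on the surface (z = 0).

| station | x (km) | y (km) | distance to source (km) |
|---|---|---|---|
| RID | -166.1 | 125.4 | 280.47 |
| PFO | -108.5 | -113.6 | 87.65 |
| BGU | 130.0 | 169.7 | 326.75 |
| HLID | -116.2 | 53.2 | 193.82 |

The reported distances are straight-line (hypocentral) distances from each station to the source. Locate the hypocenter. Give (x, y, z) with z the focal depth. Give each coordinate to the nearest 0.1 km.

Each station gives a sphere (x−x_i)² + (y−y_i)² + z² = d_i² (stations at z=0).
Subtracting the RID sphere from PFO and BGU: z² cancels, leaving linear equations in x and y:
115.2 x − 478.0 y = 52343.74
592.2 x + 88.6 y = -25718.42
Solving: x ≈ -26.104, y ≈ -115.797 km (keep extra digits for the depth step; rounded: -26.1, -115.8).
Then from the RID sphere: z² = 280.47² − (x + 166.1)² − (y − 125.4)² with x = -26.104, y = -115.797, so z ≈ 29.809 ≈ 29.8 km.
Check against HLID (with the unrounded solution): distance 193.82 ≈ 193.82 km. ✓

x ≈ -26.1 km, y ≈ -115.8 km, depth ≈ 29.8 km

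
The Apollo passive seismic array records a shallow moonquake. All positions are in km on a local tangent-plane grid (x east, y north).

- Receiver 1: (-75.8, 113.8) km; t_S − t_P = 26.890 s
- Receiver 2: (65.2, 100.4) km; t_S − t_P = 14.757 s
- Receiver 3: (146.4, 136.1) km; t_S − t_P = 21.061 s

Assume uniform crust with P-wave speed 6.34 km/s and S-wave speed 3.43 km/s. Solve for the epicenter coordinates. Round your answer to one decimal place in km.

Distance from S−P lag: d = Δt · v_P v_S / (v_P − v_S) = Δt · (6.34·3.43)/(6.34−3.43) ≈ 7.4729·Δt.
So d_Receiver 1 = 200.95, d_Receiver 2 = 110.28, d_Receiver 3 = 157.39 km.
Circle about each station: (x + 75.8)² + (y − 113.8)² = 200.95²; (x − 65.2)² + (y − 100.4)² = 110.28²; (x − 146.4)² + (y − 136.1)² = 157.39².
Subtracting the Receiver 1 equation from the Receiver 2 and Receiver 3 equations removes the quadratic terms:
282.0 x − 26.8 y = 23854.34
444.4 x + 44.6 y = 36869.38
Solving the 2×2 system: x ≈ 83.8, y ≈ -8.3 km.

(83.8, -8.3)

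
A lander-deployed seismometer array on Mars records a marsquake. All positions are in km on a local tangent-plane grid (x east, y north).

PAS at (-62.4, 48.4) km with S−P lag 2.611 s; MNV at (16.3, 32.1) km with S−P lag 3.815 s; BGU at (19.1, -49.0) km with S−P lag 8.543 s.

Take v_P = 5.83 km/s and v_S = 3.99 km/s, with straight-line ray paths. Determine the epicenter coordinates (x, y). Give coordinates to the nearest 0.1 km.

(-29.4, 47.5)

Distance from S−P lag: d = Δt · v_P v_S / (v_P − v_S) = Δt · (5.83·3.99)/(5.83−3.99) ≈ 12.6422·Δt.
So d_PAS = 33.01, d_MNV = 48.23, d_BGU = 108.00 km.
Circle about each station: (x + 62.4)² + (y − 48.4)² = 33.01²; (x − 16.3)² + (y − 32.1)² = 48.23²; (x − 19.1)² + (y + 49.0)² = 108.00².
Subtracting the PAS equation from the MNV and BGU equations removes the quadratic terms:
157.4 x − 32.6 y = -6176.69
163.0 x − 194.8 y = -14044.85
Solving the 2×2 system: x ≈ -29.4, y ≈ 47.5 km.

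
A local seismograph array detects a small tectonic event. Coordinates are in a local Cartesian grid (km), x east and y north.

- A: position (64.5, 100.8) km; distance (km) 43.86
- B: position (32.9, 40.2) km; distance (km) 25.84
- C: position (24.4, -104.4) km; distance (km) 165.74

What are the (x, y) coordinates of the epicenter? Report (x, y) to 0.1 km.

Circle about each station: (x − 64.5)² + (y − 100.8)² = 43.86²; (x − 32.9)² + (y − 40.2)² = 25.84²; (x − 24.4)² + (y + 104.4)² = 165.74².
Subtracting the A equation from the B and C equations removes the quadratic terms:
-63.2 x − 121.2 y = -10366.45
-80.2 x − 410.4 y = -28372.22
Solving the 2×2 system: x ≈ 50.3, y ≈ 59.3 km.
Check against A (with the unrounded x, y): √((x − 64.5)²+(y − 100.8)²) = 43.86 ≈ 43.86 km. ✓

x ≈ 50.3 km, y ≈ 59.3 km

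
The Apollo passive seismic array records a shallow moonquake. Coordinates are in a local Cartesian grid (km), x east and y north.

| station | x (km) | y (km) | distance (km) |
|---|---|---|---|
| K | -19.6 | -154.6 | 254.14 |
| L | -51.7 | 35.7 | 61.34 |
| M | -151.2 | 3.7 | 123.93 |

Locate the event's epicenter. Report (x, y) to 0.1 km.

(-67.4, 95.0)

Circle about each station: (x + 19.6)² + (y + 154.6)² = 254.14²; (x + 51.7)² + (y − 35.7)² = 61.34²; (x + 151.2)² + (y − 3.7)² = 123.93².
Subtracting pairs of circle equations eliminates x²+y² and gives linear equations (the radical axes):
-64.2 x + 380.6 y = 40486.60
-263.2 x + 316.6 y = 47818.30
Solving the 2×2 system: x ≈ -67.4, y ≈ 95.0 km.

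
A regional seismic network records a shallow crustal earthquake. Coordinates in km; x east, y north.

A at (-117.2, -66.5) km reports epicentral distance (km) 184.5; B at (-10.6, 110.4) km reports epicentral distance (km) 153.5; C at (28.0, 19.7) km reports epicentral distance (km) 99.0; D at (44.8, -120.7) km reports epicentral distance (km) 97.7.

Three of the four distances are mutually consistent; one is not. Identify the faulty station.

C

Solve using three stations at a time. Using A, B, D (subtract circle equations pairwise → linear system) gives (x, y) ≈ (62.5, -24.6).
Distances from that point to each station vs reported:
  A: calculated 184.5 vs reported 184.5 → residual 0.0 km
  B: calculated 153.5 vs reported 153.5 → residual 0.0 km
  C: calculated 56.1 vs reported 99.0 → residual 42.9 km
  D: calculated 97.7 vs reported 97.7 → residual 0.0 km
A, B, D are mutually consistent (residuals ≈ 0); C is off by 42.9 km.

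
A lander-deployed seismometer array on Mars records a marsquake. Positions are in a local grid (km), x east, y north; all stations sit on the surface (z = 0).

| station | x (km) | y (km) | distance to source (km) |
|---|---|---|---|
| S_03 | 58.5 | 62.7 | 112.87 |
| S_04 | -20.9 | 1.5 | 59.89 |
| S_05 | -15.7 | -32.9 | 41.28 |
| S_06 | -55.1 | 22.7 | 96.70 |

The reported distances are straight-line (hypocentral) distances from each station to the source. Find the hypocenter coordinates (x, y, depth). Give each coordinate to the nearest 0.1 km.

Each station gives a sphere (x−x_i)² + (y−y_i)² + z² = d_i² (stations at z=0).
Subtracting the S_03 sphere from S_04 and S_05: z² cancels, leaving linear equations in x and y:
-158.8 x − 122.4 y = 2238.34
-148.4 x − 191.2 y = 5010.96
Solving: x ≈ 15.196, y ≈ -38.003 km (keep extra digits for the depth step; rounded: 15.2, -38.0).
Then from the S_03 sphere: z² = 112.87² − (x − 58.5)² − (y − 62.7)² with x = 15.196, y = -38.003, so z ≈ 26.894 ≈ 26.9 km.

(15.2, -38.0, 26.9)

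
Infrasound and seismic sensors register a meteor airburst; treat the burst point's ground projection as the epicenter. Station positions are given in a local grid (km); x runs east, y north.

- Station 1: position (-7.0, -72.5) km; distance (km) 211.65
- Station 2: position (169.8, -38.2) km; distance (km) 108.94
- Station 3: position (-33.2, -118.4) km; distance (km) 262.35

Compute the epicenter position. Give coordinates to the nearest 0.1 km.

x ≈ 150.4 km, y ≈ 69.0 km

Circle about each station: (x + 7.0)² + (y + 72.5)² = 211.65²; (x − 169.8)² + (y + 38.2)² = 108.94²; (x + 33.2)² + (y + 118.4)² = 262.35².
Subtracting the Station 1 equation from the Station 2 and Station 3 equations removes the quadratic terms:
353.6 x + 68.6 y = 57913.83
-52.4 x − 91.8 y = -14216.25
Solving the 2×2 system: x ≈ 150.4, y ≈ 69.0 km.
Check against Station 1 (with the unrounded x, y): √((x + 7.0)²+(y + 72.5)²) = 211.66 ≈ 211.65 km. ✓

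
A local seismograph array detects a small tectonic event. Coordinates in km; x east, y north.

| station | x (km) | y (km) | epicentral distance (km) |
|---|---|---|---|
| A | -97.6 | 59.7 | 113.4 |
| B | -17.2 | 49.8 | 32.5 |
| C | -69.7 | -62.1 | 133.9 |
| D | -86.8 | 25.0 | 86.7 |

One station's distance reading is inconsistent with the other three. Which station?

D

Solve using three stations at a time. Using A, B, C (subtract circle equations pairwise → linear system) gives (x, y) ≈ (14.4, 42.1).
Distances from that point to each station vs reported:
  A: calculated 113.4 vs reported 113.4 → residual 0.0 km
  B: calculated 32.6 vs reported 32.5 → residual 0.1 km
  C: calculated 133.9 vs reported 133.9 → residual 0.0 km
  D: calculated 102.7 vs reported 86.7 → residual 16.0 km
A, B, C are mutually consistent (residuals ≈ 0); D is off by 16.0 km.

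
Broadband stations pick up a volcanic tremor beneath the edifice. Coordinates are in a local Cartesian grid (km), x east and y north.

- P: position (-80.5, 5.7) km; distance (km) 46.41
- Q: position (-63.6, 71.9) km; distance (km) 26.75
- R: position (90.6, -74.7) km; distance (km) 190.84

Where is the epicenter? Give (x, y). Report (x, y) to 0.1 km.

Circle about each station: (x + 80.5)² + (y − 5.7)² = 46.41²; (x + 63.6)² + (y − 71.9)² = 26.75²; (x − 90.6)² + (y + 74.7)² = 190.84².
Subtracting the P equation from the Q and R equations removes the quadratic terms:
33.8 x + 132.4 y = 4140.16
342.2 x − 160.8 y = -26990.31
Solving the 2×2 system: x ≈ -57.3, y ≈ 45.9 km.

-57.3 km east, 45.9 km north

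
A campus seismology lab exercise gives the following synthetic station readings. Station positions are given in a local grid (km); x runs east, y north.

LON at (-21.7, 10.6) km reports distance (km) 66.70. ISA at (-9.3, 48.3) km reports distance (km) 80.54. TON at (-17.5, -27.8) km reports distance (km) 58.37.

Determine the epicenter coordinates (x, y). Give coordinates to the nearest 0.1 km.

39.6 km east, -15.7 km north

Circle about each station: (x + 21.7)² + (y − 10.6)² = 66.70²; (x + 9.3)² + (y − 48.3)² = 80.54²; (x + 17.5)² + (y + 27.8)² = 58.37².
Subtracting pairs of circle equations eliminates x²+y² and gives linear equations (the radical axes):
24.8 x + 75.4 y = -201.67
8.4 x − 76.8 y = 1537.67
Solving the 2×2 system: x ≈ 39.6, y ≈ -15.7 km.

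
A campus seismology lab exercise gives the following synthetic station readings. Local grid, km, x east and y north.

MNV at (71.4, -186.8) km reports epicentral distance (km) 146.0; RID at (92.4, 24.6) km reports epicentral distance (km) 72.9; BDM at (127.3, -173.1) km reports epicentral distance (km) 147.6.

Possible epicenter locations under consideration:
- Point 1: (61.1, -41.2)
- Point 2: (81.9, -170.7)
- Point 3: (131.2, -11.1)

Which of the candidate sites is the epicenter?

For each candidate, compare |candidate − station| to the reported distance:
Point 1: residuals MNV 0.0, RID 0.0, BDM 0.0 → max 0.0 km
Point 2: residuals MNV 126.8, RID 122.7, BDM 102.1 → max 126.8 km
Point 3: residuals MNV 39.6, RID 20.2, BDM 14.4 → max 39.6 km
Only Point 1 has all residuals ≈ 0.

Point 1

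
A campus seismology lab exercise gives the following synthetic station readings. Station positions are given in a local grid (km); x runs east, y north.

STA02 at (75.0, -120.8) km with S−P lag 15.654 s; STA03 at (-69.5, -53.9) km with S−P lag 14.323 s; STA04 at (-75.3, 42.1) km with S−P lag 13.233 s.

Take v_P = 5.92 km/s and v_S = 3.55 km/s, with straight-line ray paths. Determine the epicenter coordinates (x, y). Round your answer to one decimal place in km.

x ≈ 38.4 km, y ≈ 13.1 km

Distance from S−P lag: d = Δt · v_P v_S / (v_P − v_S) = Δt · (5.92·3.55)/(5.92−3.55) ≈ 8.8675·Δt.
So d_STA02 = 138.81, d_STA03 = 127.01, d_STA04 = 117.34 km.
Circle about each station: (x − 75.0)² + (y + 120.8)² = 138.81²; (x + 69.5)² + (y + 53.9)² = 127.01²; (x + 75.3)² + (y − 42.1)² = 117.34².
Subtracting pairs of circle equations eliminates x²+y² and gives linear equations (the radical axes):
-289.0 x + 133.8 y = -9345.50
-300.6 x + 325.8 y = -7275.60
Solving the 2×2 system: x ≈ 38.4, y ≈ 13.1 km.
Check against STA02 (with the unrounded x, y): √((x − 75.0)²+(y + 120.8)²) = 138.81 ≈ 138.81 km. ✓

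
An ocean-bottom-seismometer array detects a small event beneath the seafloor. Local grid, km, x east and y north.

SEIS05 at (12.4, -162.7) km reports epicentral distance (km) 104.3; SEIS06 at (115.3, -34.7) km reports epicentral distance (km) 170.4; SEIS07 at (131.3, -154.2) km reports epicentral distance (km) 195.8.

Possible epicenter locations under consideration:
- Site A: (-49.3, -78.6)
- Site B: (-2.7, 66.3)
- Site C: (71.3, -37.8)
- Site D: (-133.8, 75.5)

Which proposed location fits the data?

Site A

For each candidate, compare |candidate − station| to the reported distance:
Site A: residuals SEIS05 0.0, SEIS06 0.0, SEIS07 0.0 → max 0.0 km
Site B: residuals SEIS05 125.2, SEIS06 15.1, SEIS07 62.2 → max 125.2 km
Site C: residuals SEIS05 33.8, SEIS06 126.3, SEIS07 64.8 → max 126.3 km
Site D: residuals SEIS05 175.2, SEIS06 102.0, SEIS07 155.0 → max 175.2 km
Only Site A has all residuals ≈ 0.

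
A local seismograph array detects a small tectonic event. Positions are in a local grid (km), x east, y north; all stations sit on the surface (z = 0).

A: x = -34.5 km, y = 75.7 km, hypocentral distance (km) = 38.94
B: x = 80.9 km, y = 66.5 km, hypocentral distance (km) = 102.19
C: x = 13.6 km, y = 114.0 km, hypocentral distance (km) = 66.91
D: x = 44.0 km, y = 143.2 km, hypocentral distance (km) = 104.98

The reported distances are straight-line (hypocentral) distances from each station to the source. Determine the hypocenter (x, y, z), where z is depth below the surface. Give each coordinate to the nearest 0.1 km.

x ≈ -16.1 km, y ≈ 63.3 km, depth ≈ 32.0 km

Each station gives a sphere (x−x_i)² + (y−y_i)² + z² = d_i² (stations at z=0).
Subtracting the A sphere from B and C: z² cancels, leaving linear equations in x and y:
230.8 x − 18.4 y = -4880.15
96.2 x + 76.6 y = 3299.60
Solving: x ≈ -16.099, y ≈ 63.293 km (keep extra digits for the depth step; rounded: -16.1, 63.3).
Then from the A sphere: z² = 38.94² − (x + 34.5)² − (y − 75.7)² with x = -16.099, y = 63.293, so z ≈ 31.997 ≈ 32.0 km.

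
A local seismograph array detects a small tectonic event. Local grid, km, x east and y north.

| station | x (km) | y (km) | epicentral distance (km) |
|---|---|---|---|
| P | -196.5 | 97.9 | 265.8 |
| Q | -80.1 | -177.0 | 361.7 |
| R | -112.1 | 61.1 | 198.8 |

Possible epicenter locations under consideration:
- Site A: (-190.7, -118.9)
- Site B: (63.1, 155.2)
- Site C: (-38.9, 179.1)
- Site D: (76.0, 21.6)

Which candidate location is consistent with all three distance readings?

Site B

For each candidate, compare |candidate − station| to the reported distance:
Site A: residuals P 48.9, Q 236.8, R 2.4 → max 236.8 km
Site B: residuals P 0.0, Q 0.1, R 0.1 → max 0.1 km
Site C: residuals P 88.5, Q 3.2, R 59.9 → max 88.5 km
Site D: residuals P 17.2, Q 109.1, R 6.6 → max 109.1 km
Only Site B has all residuals ≈ 0.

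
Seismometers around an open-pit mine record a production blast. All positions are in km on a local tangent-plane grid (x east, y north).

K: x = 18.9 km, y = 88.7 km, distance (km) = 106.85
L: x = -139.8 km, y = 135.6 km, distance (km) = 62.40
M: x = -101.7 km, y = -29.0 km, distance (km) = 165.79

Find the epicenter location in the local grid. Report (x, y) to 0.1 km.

Circle about each station: (x − 18.9)² + (y − 88.7)² = 106.85²; (x + 139.8)² + (y − 135.6)² = 62.40²; (x + 101.7)² + (y + 29.0)² = 165.79².
Subtracting pairs of circle equations eliminates x²+y² and gives linear equations (the radical axes):
-317.4 x + 93.8 y = 37229.66
-241.2 x − 235.4 y = -13110.41
Solving the 2×2 system: x ≈ -77.4, y ≈ 135.0 km.
Check against K (with the unrounded x, y): √((x − 18.9)²+(y − 88.7)²) = 106.85 ≈ 106.85 km. ✓

-77.4 km east, 135.0 km north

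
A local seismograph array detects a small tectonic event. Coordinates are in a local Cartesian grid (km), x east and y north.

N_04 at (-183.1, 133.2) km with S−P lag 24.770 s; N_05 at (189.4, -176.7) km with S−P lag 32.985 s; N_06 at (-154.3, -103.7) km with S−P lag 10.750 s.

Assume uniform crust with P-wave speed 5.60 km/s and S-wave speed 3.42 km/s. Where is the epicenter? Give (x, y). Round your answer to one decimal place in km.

-73.5 km east, -54.8 km north

Distance from S−P lag: d = Δt · v_P v_S / (v_P − v_S) = Δt · (5.60·3.42)/(5.60−3.42) ≈ 8.7853·Δt.
So d_N_04 = 217.61, d_N_05 = 289.78, d_N_06 = 94.44 km.
Circle about each station: (x + 183.1)² + (y − 133.2)² = 217.61²; (x − 189.4)² + (y + 176.7)² = 289.78²; (x + 154.3)² + (y + 103.7)² = 94.44².
Subtracting the N_04 equation from the N_05 and N_06 equations removes the quadratic terms:
745.0 x − 619.8 y = -20790.94
57.6 x − 473.8 y = 21729.53
Solving the 2×2 system: x ≈ -73.5, y ≈ -54.8 km.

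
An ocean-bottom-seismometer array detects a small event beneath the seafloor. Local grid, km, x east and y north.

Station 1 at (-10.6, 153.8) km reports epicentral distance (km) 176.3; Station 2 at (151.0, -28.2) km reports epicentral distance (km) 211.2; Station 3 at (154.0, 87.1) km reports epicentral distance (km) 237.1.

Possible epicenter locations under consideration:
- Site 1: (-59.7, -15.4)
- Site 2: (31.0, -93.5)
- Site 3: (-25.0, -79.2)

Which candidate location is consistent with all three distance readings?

For each candidate, compare |candidate − station| to the reported distance:
Site 1: residuals Station 1 0.1, Station 2 0.1, Station 3 0.1 → max 0.1 km
Site 2: residuals Station 1 74.5, Station 2 74.6, Station 3 18.6 → max 74.6 km
Site 3: residuals Station 1 57.1, Station 2 28.0, Station 3 7.2 → max 57.1 km
Only Site 1 has all residuals ≈ 0.

Site 1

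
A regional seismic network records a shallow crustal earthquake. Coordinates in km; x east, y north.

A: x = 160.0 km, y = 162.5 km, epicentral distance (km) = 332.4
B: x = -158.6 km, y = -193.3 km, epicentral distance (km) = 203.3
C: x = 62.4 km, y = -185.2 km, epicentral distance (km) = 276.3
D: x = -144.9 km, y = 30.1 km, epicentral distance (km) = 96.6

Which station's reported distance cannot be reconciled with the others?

D

Solve using three stations at a time. Using A, B, C (subtract circle equations pairwise → linear system) gives (x, y) ≈ (-134.6, 8.5).
Distances from that point to each station vs reported:
  A: calculated 332.4 vs reported 332.4 → residual 0.0 km
  B: calculated 203.3 vs reported 203.3 → residual 0.0 km
  C: calculated 276.3 vs reported 276.3 → residual 0.0 km
  D: calculated 23.9 vs reported 96.6 → residual 72.7 km
A, B, C are mutually consistent (residuals ≈ 0); D is off by 72.7 km.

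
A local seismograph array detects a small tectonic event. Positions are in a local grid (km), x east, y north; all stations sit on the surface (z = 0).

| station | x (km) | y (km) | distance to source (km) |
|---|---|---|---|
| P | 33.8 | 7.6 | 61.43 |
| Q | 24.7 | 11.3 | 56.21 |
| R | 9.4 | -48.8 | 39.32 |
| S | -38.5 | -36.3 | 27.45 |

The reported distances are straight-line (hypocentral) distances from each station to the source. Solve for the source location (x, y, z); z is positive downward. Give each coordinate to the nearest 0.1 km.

Each station gives a sphere (x−x_i)² + (y−y_i)² + z² = d_i² (stations at z=0).
Subtracting the P sphere from Q and R: z² cancels, leaving linear equations in x and y:
-18.2 x + 7.4 y = 151.66
-48.8 x − 112.8 y = 3497.18
Solving: x ≈ -17.807, y ≈ -23.300 km (keep extra digits for the depth step; rounded: -17.8, -23.3).
Then from the P sphere: z² = 61.43² − (x − 33.8)² − (y − 7.6)² with x = -17.807, y = -23.300, so z ≈ 12.472 ≈ 12.5 km.
Check against S (with the unrounded solution): distance 27.44 ≈ 27.45 km. ✓

(-17.8, -23.3, 12.5)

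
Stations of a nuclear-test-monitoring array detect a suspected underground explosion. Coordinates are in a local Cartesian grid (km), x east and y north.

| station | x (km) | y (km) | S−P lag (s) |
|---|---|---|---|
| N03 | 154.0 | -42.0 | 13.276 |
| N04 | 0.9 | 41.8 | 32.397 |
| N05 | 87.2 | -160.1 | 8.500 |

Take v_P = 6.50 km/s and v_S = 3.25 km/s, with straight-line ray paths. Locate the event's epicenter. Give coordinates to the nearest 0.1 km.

(129.7, -124.8)

Distance from S−P lag: d = Δt · v_P v_S / (v_P − v_S) = Δt · (6.50·3.25)/(6.50−3.25) ≈ 6.5000·Δt.
So d_N03 = 86.29, d_N04 = 210.58, d_N05 = 55.25 km.
Circle about each station: (x − 154.0)² + (y + 42.0)² = 86.29²; (x − 0.9)² + (y − 41.8)² = 210.58²; (x − 87.2)² + (y + 160.1)² = 55.25².
Subtracting pairs of circle equations eliminates x²+y² and gives linear equations (the radical axes):
-306.2 x + 167.6 y = -60629.92
-133.6 x − 236.2 y = 12149.25
Solving the 2×2 system: x ≈ 129.7, y ≈ -124.8 km.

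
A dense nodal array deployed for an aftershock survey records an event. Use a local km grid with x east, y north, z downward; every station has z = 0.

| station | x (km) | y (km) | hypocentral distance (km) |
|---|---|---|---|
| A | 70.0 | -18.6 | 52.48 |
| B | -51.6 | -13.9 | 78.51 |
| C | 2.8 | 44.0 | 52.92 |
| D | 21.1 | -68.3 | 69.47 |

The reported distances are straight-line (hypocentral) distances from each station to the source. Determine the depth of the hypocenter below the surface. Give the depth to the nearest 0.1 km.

Each station gives a sphere (x−x_i)² + (y−y_i)² + z² = d_i² (stations at z=0).
Subtracting the A sphere from B and C: z² cancels, leaving linear equations in x and y:
-243.2 x + 9.4 y = -5799.86
-134.4 x + 125.2 y = -3348.50
Solving: x ≈ 23.802, y ≈ -1.194 km (keep extra digits for the depth step; rounded: 23.8, -1.2).
Then from the A sphere: z² = 52.48² − (x − 70.0)² − (y + 18.6)² with x = 23.802, y = -1.194, so z ≈ 17.802 ≈ 17.8 km.

17.8 km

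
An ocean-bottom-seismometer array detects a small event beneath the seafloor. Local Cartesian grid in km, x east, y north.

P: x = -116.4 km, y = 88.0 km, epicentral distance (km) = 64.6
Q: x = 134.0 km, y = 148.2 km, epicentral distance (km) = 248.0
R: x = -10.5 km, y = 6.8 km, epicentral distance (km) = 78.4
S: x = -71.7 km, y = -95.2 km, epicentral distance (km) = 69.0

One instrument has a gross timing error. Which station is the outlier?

S

Solve using three stations at a time. Using P, Q, R (subtract circle equations pairwise → linear system) gives (x, y) ≈ (-84.9, 31.6).
Distances from that point to each station vs reported:
  P: calculated 64.6 vs reported 64.6 → residual 0.0 km
  Q: calculated 248.0 vs reported 248.0 → residual 0.0 km
  R: calculated 78.4 vs reported 78.4 → residual 0.0 km
  S: calculated 127.5 vs reported 69.0 → residual 58.5 km
P, Q, R are mutually consistent (residuals ≈ 0); S is off by 58.5 km.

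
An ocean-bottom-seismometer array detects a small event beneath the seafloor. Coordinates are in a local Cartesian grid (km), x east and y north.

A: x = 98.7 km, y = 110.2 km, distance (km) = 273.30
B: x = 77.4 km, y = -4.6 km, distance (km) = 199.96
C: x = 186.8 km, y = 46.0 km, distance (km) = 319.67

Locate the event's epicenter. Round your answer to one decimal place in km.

-114.5 km east, -60.8 km north

Circle about each station: (x − 98.7)² + (y − 110.2)² = 273.30²; (x − 77.4)² + (y + 4.6)² = 199.96²; (x − 186.8)² + (y − 46.0)² = 319.67².
Subtracting pairs of circle equations eliminates x²+y² and gives linear equations (the radical axes):
-42.6 x − 229.6 y = 18835.08
176.2 x − 128.4 y = -12371.51
Solving the 2×2 system: x ≈ -114.5, y ≈ -60.8 km.
Check against A (with the unrounded x, y): √((x − 98.7)²+(y − 110.2)²) = 273.30 ≈ 273.30 km. ✓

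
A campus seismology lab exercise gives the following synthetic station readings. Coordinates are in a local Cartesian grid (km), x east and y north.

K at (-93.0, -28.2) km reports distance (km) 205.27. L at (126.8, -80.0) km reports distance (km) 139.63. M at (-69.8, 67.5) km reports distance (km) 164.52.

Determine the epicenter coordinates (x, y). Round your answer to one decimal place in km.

Circle about each station: (x + 93.0)² + (y + 28.2)² = 205.27²; (x − 126.8)² + (y + 80.0)² = 139.63²; (x + 69.8)² + (y − 67.5)² = 164.52².
Subtracting pairs of circle equations eliminates x²+y² and gives linear equations (the radical axes):
439.6 x − 103.6 y = 35673.24
46.4 x + 191.4 y = 15052.99
Solving the 2×2 system: x ≈ 94.3, y ≈ 55.8 km.

94.3 km east, 55.8 km north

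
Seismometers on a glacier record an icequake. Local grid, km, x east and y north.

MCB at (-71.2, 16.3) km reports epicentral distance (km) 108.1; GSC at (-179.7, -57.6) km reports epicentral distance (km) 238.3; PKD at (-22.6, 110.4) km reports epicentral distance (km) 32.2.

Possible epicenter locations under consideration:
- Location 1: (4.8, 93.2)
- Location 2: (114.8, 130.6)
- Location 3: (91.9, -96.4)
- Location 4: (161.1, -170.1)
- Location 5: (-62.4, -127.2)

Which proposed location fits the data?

For each candidate, compare |candidate − station| to the reported distance:
Location 1: residuals MCB 0.0, GSC 0.0, PKD 0.2 → max 0.2 km
Location 2: residuals MCB 110.2, GSC 111.2, PKD 106.7 → max 111.2 km
Location 3: residuals MCB 90.1, GSC 36.1, PKD 204.2 → max 204.2 km
Location 4: residuals MCB 189.7, GSC 120.6, PKD 303.1 → max 303.1 km
Location 5: residuals MCB 35.7, GSC 101.9, PKD 208.7 → max 208.7 km
Only Location 1 has all residuals ≈ 0.

Location 1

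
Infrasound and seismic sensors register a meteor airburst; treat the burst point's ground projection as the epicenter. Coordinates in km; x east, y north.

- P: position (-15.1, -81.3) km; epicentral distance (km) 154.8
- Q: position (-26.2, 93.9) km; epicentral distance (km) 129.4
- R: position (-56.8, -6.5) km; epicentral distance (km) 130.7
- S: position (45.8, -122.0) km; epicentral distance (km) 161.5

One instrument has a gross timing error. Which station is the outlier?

R

Solve using three stations at a time. Using P, Q, S (subtract circle equations pairwise → linear system) gives (x, y) ≈ (88.5, 33.8).
Distances from that point to each station vs reported:
  P: calculated 154.9 vs reported 154.8 → residual 0.1 km
  Q: calculated 129.5 vs reported 129.4 → residual 0.1 km
  R: calculated 150.8 vs reported 130.7 → residual 20.1 km
  S: calculated 161.6 vs reported 161.5 → residual 0.1 km
P, Q, S are mutually consistent (residuals ≈ 0); R is off by 20.1 km.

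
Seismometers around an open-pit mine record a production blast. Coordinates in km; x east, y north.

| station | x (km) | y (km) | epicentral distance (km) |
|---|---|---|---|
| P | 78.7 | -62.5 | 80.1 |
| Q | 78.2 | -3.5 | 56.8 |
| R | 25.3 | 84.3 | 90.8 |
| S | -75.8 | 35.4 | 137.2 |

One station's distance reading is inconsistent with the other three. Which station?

S

Solve using three stations at a time. Using P, Q, R (subtract circle equations pairwise → linear system) gives (x, y) ≈ (21.4, -6.5).
Distances from that point to each station vs reported:
  P: calculated 80.1 vs reported 80.1 → residual 0.0 km
  Q: calculated 56.9 vs reported 56.8 → residual 0.1 km
  R: calculated 90.8 vs reported 90.8 → residual 0.0 km
  S: calculated 105.8 vs reported 137.2 → residual 31.4 km
P, Q, R are mutually consistent (residuals ≈ 0); S is off by 31.4 km.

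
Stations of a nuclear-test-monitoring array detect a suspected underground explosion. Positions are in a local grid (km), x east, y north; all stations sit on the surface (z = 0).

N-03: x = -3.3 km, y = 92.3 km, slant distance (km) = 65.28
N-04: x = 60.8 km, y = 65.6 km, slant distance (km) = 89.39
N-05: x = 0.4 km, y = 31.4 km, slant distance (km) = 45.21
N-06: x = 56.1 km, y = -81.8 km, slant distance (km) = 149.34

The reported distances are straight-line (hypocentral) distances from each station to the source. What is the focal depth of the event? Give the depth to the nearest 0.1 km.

depth ≈ 40.8 km

Each station gives a sphere (x−x_i)² + (y−y_i)² + z² = d_i² (stations at z=0).
Subtracting the N-03 sphere from N-04 and N-05: z² cancels, leaving linear equations in x and y:
128.2 x − 53.4 y = -4259.27
7.4 x − 121.8 y = -5326.53
Solving: x ≈ -15.397, y ≈ 42.796 km (keep extra digits for the depth step; rounded: -15.4, 42.8).
Then from the N-03 sphere: z² = 65.28² − (x + 3.3)² − (y − 92.3)² with x = -15.397, y = 42.796, so z ≈ 40.798 ≈ 40.8 km.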